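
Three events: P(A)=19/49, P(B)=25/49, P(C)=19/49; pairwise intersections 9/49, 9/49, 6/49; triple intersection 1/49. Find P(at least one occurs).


P(A∪B∪C) = P(A)+P(B)+P(C) - P(AB)-P(AC)-P(BC) + P(ABC)
= 19/49+25/49+19/49 - 9/49-9/49-6/49 + 1/49
= 40/49

40/49


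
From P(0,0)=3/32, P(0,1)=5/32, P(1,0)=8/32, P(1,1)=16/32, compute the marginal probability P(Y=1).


P(Y=1) = P(0,1)+P(1,1) = 5/32 + 16/32 = 21/32

21/32


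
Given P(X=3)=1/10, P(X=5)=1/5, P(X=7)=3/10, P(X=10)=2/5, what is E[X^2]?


E[X^2] = sum(g(x)*P(x))
= 9*1/10 + 25*1/5 + 49*3/10 + 100*2/5
= 303/5

303/5


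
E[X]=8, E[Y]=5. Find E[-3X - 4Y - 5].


E[-3X - 4Y - 5] = -3*E[X] - 4*E[Y] - 5
= (-3)*(8) + (-4)*(5) + (-5)
= -24 - 20 - 5 = -49

-49


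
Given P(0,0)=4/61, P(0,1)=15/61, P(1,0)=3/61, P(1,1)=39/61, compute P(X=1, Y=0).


Read from table: P(X=1, Y=0) = 3/61

3/61


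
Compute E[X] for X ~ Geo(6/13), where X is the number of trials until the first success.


For geometric (trials until first success), E[X] = 1/p = 1/(6/13) = 13/6

13/6


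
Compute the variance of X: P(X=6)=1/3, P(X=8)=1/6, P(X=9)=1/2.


E[X] = 47/6, E[X^2] = 379/6
Var(X) = E[X^2] - (E[X])^2 = 379/6 - (47/6)^2 = 65/36

65/36


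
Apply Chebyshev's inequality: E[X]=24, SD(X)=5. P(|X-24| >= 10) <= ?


k = 10/5 = 2
Chebyshev: P(|X-mu| >= k*sigma) <= 1/k^2 = 1/2^2 = 1/4

1/4


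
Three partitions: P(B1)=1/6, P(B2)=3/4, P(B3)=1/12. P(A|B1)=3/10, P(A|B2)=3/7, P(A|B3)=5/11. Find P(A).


P(A) = P(A|B1)P(B1) + P(A|B2)P(B2) + P(A|B3)P(B3)
= 3/10*1/6 + 3/7*3/4 + 5/11*1/12
= 1/20 + 9/28 + 5/132 = 1891/4620

1891/4620


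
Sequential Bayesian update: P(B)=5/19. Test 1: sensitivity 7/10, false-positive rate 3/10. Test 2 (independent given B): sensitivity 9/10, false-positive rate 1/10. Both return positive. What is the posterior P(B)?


After test 1: P(+) = 7/10*5/19 + 3/10*14/19 = 77/190
P(B|+) = (7/38)/(77/190) = 5/11
After test 2 (use post1 as new prior): P(+) = 9/10*5/11 + 1/10*6/11 = 51/110
P(B|+,+) = (9/22)/(51/110) = 15/17

15/17


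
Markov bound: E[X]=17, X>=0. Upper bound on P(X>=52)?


Markov: P(X >= a) <= E[X]/a
P(X >= 52) <= 17/52

17/52


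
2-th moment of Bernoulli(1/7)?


For Bernoulli: X in {0,1}
E[X^2] = 0^2*(1-1/7) + 1^2*1/7 = 1/7

1/7


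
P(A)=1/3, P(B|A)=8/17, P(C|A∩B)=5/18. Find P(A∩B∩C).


P(A∩B∩C) = P(A) * P(B|A) * P(C|A∩B)
= 1/3 * 8/17 * 5/18
= 8/51 * 5/18 = 20/459

20/459


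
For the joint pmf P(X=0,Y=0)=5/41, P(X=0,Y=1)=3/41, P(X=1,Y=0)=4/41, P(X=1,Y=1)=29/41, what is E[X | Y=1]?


P(Y=1) = 32/41
E[X|Y=1] = (0*3 + 1*29)/32 = 29/32

29/32


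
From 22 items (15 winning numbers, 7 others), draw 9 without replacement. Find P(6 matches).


P(X=6) = C(15,6)*C(7,3) / C(22,9)
= 5005*35 / 497420
= 175175/497420 = 455/1292

455/1292


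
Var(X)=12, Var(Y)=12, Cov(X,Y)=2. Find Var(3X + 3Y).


Var(3X + 3Y) = 3^2*Var(X) + 3^2*Var(Y) + 2*3*3*Cov(X,Y)
= 9*12 + 9*12 + 18*2
= 108 + 108 + 36 = 252

252


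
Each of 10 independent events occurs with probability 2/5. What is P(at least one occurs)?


P(at least one) = 1 - P(none)
P(none) = (1 - 2/5)^10 = (3/5)^10 = 59049/9765625
P(at least one) = 1 - 59049/9765625 = 9706576/9765625

9706576/9765625


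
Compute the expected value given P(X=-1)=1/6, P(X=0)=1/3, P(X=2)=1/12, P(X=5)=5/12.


E[X] = sum(x * P(x))
= -1*1/6 + 0*1/3 + 2*1/12 + 5*5/12
= 25/12

25/12


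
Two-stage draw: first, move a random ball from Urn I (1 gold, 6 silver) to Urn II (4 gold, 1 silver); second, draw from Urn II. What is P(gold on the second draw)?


P(transfer gold) = 1/7; P(transfer silver) = 6/7
If gold transferred: Urn II has 5 gold of 6, so P(gold|gold moved) = 5/6
If silver transferred: Urn II has 4 gold of 6, so P(gold|silver moved) = 2/3
By total probability: P(gold) = 1/7*5/6 + 6/7*2/3 = 29/42

29/42


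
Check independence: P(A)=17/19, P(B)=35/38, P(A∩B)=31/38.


P(A)*P(B) = 17/19*35/38 = 595/722
P(A∩B) = 31/38 != 595/722, so not independent

No, A and B are not independent


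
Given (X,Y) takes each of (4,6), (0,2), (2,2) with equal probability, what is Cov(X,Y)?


E[X]=2, E[Y]=10/3, E[XY]=28/3
Cov(X,Y) = E[XY] - E[X]E[Y] = 28/3 - 2*10/3 = 8/3

8/3


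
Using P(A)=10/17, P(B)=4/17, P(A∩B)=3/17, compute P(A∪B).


P(A∪B) = P(A) + P(B) - P(A∩B)
= 10/17 + 4/17 - 3/17 = 11/17

11/17


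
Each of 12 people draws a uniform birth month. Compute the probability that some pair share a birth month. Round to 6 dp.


P(all different) = prod((12-i)/12 for i=0..11) = 0.000054
P(at least one match) = 1 - 0.000054 = 0.999946

0.999946


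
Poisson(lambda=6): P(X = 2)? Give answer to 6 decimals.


P(X=2) = e^(-6) * 6^2 / 2!
≈ 0.002478752177 * 36 / 2
≈ 0.044618

0.044618


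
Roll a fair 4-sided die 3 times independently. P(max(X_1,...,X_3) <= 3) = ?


P(max <= 3) = P(all X_i <= 3) = (P(X_1 <= 3))^3
= (3/4)^3 = 27/64

27/64


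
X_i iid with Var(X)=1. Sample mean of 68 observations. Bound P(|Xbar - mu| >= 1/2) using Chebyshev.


Var(Xbar) = Var(X)/n = 1/68
Chebyshev: P(|Xbar-mu| >= 1/2) <= Var(Xbar)/(1/2)^2 = (1/68)/(1/4) = 1/17

1/17


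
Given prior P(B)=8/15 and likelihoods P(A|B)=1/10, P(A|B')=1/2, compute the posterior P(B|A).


P(A) = P(A|B)P(B) + P(A|B')P(B') = 1/10*8/15 + 1/2*7/15 = 43/150
P(B|A) = P(A|B)P(B)/P(A) = (4/75)/(43/150) = 8/43

8/43


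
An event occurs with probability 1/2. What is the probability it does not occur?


P(A') = 1 - P(A) = 1 - 1/2 = 1/2

1/2


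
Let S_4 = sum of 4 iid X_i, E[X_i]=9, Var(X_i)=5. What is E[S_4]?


E[S_n] = n*E[X_1] = 4*9 = 36

36


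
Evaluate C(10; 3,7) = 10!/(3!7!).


10! = 3628800
Denominator: 3!=6 * 7!=5040
Coefficient = 3628800 / 30240 = 120

120


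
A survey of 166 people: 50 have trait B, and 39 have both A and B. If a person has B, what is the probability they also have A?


P(A|B) = P(A∩B)/P(B) = (39/166)/(50/166) = 39/50

39/50


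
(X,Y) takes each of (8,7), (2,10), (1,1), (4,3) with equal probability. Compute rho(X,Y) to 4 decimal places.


Cov(X,Y) = 2.5625, Var(X) = 7.1875, Var(Y) = 12.1875
rho = Cov/(sqrt(VarX)*sqrt(VarY)) = 0.2738

0.2738


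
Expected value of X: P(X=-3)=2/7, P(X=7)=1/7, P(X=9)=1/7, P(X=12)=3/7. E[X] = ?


E[X] = sum(x * P(x))
= -3*2/7 + 7*1/7 + 9*1/7 + 12*3/7
= 46/7

46/7


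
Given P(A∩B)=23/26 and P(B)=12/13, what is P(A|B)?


P(A|B) = P(A∩B)/P(B) = (46/52)/(48/52) = 46/48 = 23/24

23/24


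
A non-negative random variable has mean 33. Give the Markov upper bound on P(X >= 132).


Markov: P(X >= a) <= E[X]/a
P(X >= 132) <= 33/132 = 1/4

1/4


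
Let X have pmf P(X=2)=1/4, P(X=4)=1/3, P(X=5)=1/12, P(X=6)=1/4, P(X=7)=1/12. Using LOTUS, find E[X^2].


E[X^2] = sum(g(x)*P(x))
= 4*1/4 + 16*1/3 + 25*1/12 + 36*1/4 + 49*1/12
= 43/2

43/2


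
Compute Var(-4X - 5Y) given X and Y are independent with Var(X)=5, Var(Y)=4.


Independence => Cov(X,Y)=0
Var(-4X - 5Y) = (-4)^2*Var(X) + (-5)^2*Var(Y)
= 16*5 + 25*4 = 180

180


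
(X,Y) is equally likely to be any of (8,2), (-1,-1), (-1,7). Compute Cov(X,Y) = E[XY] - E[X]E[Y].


E[X]=2, E[Y]=8/3, E[XY]=10/3
Cov(X,Y) = E[XY] - E[X]E[Y] = 10/3 - 2*8/3 = -2

-2


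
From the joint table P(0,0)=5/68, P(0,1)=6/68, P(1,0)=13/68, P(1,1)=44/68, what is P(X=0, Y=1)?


Read from table: P(X=0, Y=1) = 6/68 = 3/34

3/34


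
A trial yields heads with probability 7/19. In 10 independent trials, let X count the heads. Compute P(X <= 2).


P(X<=2) = P(X=0) + P(X=1) + P(X=2)
= 61917364224/6131066257801 + 361184624640/6131066257801 + 948109639680/6131066257801
= 1371211628544/6131066257801

1371211628544/6131066257801


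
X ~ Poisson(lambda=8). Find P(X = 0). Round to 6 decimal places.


P(X=0) = e^(-8) * 8^0 / 0!
≈ 0.0003354626279 * 1 / 1
≈ 0.000335

0.000335


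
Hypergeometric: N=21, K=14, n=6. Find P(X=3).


P(X=3) = C(14,3)*C(7,3) / C(21,6)
= 364*35 / 54264
= 12740/54264 = 455/1938

455/1938


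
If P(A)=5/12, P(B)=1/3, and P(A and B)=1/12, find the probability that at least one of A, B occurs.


P(A∪B) = P(A) + P(B) - P(A∩B)
= 5/12 + 1/3 - 1/12 = 2/3

2/3


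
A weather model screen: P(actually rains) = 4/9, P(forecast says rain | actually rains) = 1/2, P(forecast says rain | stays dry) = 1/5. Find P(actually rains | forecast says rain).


P(A) = P(A|B)P(B) + P(A|B')P(B') = 1/2*4/9 + 1/5*5/9 = 1/3
P(B|A) = P(A|B)P(B)/P(A) = (2/9)/(1/3) = 2/3

2/3


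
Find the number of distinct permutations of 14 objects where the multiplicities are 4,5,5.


14! = 87178291200
Denominator: 4!=24 * 5!=120 * 5!=120
Coefficient = 87178291200 / 345600 = 252252

252252


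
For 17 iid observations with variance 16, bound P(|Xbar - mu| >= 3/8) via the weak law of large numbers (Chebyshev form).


Var(Xbar) = Var(X)/n = 16/17
Chebyshev: P(|Xbar-mu| >= 3/8) <= Var(Xbar)/(3/8)^2 = (16/17)/(9/64) = 1024/153
Bound exceeds 1, so trivial bound: 1

1


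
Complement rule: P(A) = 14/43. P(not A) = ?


P(A') = 1 - P(A) = 1 - 14/43 = 29/43

29/43


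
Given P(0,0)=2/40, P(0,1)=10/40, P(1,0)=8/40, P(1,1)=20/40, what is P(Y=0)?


P(Y=0) = P(0,0)+P(1,0) = 2/40 + 8/40 = 10/40 = 1/4

1/4


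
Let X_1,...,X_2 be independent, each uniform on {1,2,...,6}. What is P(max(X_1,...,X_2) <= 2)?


P(max <= 2) = P(all X_i <= 2) = (P(X_1 <= 2))^2
= (2/6)^2 = (1/3)^2 = 1/9

1/9


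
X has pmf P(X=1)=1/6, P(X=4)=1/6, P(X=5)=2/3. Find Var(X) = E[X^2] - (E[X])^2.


E[X] = 25/6, E[X^2] = 39/2
Var(X) = E[X^2] - (E[X])^2 = 39/2 - (25/6)^2 = 77/36

77/36


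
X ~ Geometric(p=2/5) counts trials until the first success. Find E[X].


For geometric (trials until first success), E[X] = 1/p = 1/(2/5) = 5/2

5/2


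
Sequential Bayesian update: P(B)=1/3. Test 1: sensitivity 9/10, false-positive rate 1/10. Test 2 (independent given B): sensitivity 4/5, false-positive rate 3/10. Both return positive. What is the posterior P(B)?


After test 1: P(+) = 9/10*1/3 + 1/10*2/3 = 11/30
P(B|+) = (3/10)/(11/30) = 9/11
After test 2 (use post1 as new prior): P(+) = 4/5*9/11 + 3/10*2/11 = 39/55
P(B|+,+) = (36/55)/(39/55) = 12/13

12/13


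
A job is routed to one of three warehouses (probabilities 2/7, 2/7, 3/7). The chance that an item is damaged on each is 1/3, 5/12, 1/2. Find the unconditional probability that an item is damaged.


P(A) = P(A|B1)P(B1) + P(A|B2)P(B2) + P(A|B3)P(B3)
= 1/3*2/7 + 5/12*2/7 + 1/2*3/7
= 2/21 + 5/42 + 3/14 = 3/7

3/7


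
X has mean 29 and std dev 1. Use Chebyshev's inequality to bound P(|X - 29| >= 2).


k = 2/1 = 2
Chebyshev: P(|X-mu| >= k*sigma) <= 1/k^2 = 1/2^2 = 1/4

1/4


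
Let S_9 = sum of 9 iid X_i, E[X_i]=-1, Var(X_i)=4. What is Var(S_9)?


By independence, Var(S_n) = n*Var(X_1) = 9*4 = 36

36


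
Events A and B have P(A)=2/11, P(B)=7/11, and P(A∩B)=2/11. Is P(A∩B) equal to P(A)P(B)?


P(A)*P(B) = 2/11*7/11 = 14/121
P(A∩B) = 2/11 != 14/121, so not independent

No, A and B are not independent


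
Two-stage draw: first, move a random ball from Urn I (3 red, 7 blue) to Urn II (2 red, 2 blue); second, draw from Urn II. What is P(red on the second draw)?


P(transfer red) = 3/10; P(transfer blue) = 7/10
If red transferred: Urn II has 3 red of 5, so P(red|red moved) = 3/5
If blue transferred: Urn II has 2 red of 5, so P(red|blue moved) = 2/5
By total probability: P(red) = 3/10*3/5 + 7/10*2/5 = 23/50

23/50


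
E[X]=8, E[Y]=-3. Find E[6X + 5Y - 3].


E[6X + 5Y - 3] = 6*E[X] + 5*E[Y] - 3
= (6)*(8) + (5)*(-3) + (-3)
= 48 - 15 - 3 = 30

30


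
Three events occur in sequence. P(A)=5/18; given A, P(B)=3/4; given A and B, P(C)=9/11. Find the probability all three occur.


P(A∩B∩C) = P(A) * P(B|A) * P(C|A∩B)
= 5/18 * 3/4 * 9/11
= 5/24 * 9/11 = 15/88

15/88


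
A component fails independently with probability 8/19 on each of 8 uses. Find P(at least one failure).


P(at least one) = 1 - P(none)
P(none) = (1 - 8/19)^8 = (11/19)^8 = 214358881/16983563041
P(at least one) = 1 - 214358881/16983563041 = 16769204160/16983563041

16769204160/16983563041


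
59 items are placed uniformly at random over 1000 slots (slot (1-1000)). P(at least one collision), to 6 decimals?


P(all different) = prod((1000-i)/1000 for i=0..58) = 0.174579
P(at least one match) = 1 - 0.174579 = 0.825421

0.825421


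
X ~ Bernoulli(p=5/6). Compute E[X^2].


For Bernoulli: X in {0,1}
E[X^2] = 0^2*(1-5/6) + 1^2*5/6 = 5/6

5/6


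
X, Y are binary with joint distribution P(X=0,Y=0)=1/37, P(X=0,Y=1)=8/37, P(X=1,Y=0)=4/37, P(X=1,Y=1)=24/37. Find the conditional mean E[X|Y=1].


P(Y=1) = 32/37
E[X|Y=1] = (0*8 + 1*24)/32 = 24/32 = 3/4

3/4


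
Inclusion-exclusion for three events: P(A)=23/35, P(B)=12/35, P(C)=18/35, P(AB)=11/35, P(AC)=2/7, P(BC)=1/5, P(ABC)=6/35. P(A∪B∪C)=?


P(A∪B∪C) = P(A)+P(B)+P(C) - P(AB)-P(AC)-P(BC) + P(ABC)
= 23/35+12/35+18/35 - 11/35-2/7-1/5 + 6/35
= 31/35

31/35


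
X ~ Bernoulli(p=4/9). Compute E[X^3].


For Bernoulli: X in {0,1}
E[X^3] = 0^3*(1-4/9) + 1^3*4/9 = 4/9

4/9


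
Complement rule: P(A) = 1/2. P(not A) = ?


P(A') = 1 - P(A) = 1 - 1/2 = 1/2

1/2


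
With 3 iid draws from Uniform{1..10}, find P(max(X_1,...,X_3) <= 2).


P(max <= 2) = P(all X_i <= 2) = (P(X_1 <= 2))^3
= (2/10)^3 = (1/5)^3 = 1/125

1/125


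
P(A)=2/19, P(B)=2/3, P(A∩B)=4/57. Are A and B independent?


P(A)*P(B) = 2/19*2/3 = 4/57
P(A∩B) = 4/57, which equals P(A)P(B), so independent

Yes, A and B are independent


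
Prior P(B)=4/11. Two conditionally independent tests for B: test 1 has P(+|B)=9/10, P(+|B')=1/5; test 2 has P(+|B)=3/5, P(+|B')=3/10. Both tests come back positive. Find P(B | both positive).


After test 1: P(+) = 9/10*4/11 + 1/5*7/11 = 5/11
P(B|+) = (18/55)/(5/11) = 18/25
After test 2 (use post1 as new prior): P(+) = 3/5*18/25 + 3/10*7/25 = 129/250
P(B|+,+) = (54/125)/(129/250) = 36/43

36/43


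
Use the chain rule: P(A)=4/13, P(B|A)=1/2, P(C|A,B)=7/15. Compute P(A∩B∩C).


P(A∩B∩C) = P(A) * P(B|A) * P(C|A∩B)
= 4/13 * 1/2 * 7/15
= 2/13 * 7/15 = 14/195

14/195


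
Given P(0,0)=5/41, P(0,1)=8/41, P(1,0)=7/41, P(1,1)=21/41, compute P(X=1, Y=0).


Read from table: P(X=1, Y=0) = 7/41

7/41


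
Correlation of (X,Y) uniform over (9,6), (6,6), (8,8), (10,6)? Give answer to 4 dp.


Cov(X,Y) = -0.1250, Var(X) = 2.1875, Var(Y) = 0.7500
rho = Cov/(sqrt(VarX)*sqrt(VarY)) = -0.0976

-0.0976


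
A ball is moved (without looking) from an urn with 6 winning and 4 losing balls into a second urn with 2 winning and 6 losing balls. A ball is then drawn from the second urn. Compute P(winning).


P(transfer winning) = 6/10 = 3/5; P(transfer losing) = 2/5
If winning transferred: Urn II has 3 winning of 9, so P(winning|winning moved) = 1/3
If losing transferred: Urn II has 2 winning of 9, so P(winning|losing moved) = 2/9
By total probability: P(winning) = 3/5*1/3 + 2/5*2/9 = 13/45

13/45


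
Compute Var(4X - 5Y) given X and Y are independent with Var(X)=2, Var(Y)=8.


Independence => Cov(X,Y)=0
Var(4X - 5Y) = 4^2*Var(X) + (-5)^2*Var(Y)
= 16*2 + 25*8 = 232

232


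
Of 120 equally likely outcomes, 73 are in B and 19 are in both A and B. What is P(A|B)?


P(A|B) = P(A∩B)/P(B) = (19/120)/(73/120) = 19/73

19/73


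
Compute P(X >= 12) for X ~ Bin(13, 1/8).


P(X>=12) = P(X=12) + P(X=13)
= 91/549755813888 + 1/549755813888
= 23/137438953472

23/137438953472


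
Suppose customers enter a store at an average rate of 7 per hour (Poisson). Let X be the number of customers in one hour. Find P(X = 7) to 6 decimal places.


P(X=7) = e^(-7) * 7^7 / 7!
≈ 0.0009118819656 * 823543 / 5040
≈ 0.149003

0.149003


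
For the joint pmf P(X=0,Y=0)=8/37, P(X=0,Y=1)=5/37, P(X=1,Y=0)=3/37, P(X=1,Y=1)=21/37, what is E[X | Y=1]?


P(Y=1) = 26/37
E[X|Y=1] = (0*5 + 1*21)/26 = 21/26

21/26


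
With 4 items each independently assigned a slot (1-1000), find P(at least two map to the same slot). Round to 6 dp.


P(all different) = prod((1000-i)/1000 for i=0..3) = 0.994011
P(at least one match) = 1 - 0.994011 = 0.005989

0.005989


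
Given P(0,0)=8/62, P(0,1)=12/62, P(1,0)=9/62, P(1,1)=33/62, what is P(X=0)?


P(X=0) = P(0,0)+P(0,1) = 8/62 + 12/62 = 20/62 = 10/31

10/31


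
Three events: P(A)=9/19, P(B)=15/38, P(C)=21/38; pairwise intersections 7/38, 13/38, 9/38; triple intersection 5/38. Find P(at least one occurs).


P(A∪B∪C) = P(A)+P(B)+P(C) - P(AB)-P(AC)-P(BC) + P(ABC)
= 9/19+15/38+21/38 - 7/38-13/38-9/38 + 5/38
= 15/19

15/19


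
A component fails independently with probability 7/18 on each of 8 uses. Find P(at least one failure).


P(at least one) = 1 - P(none)
P(none) = (1 - 7/18)^8 = (11/18)^8 = 214358881/11019960576
P(at least one) = 1 - 214358881/11019960576 = 10805601695/11019960576

10805601695/11019960576


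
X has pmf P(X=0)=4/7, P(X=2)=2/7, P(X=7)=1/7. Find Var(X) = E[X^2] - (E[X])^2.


E[X] = 11/7, E[X^2] = 57/7
Var(X) = E[X^2] - (E[X])^2 = 57/7 - (11/7)^2 = 278/49

278/49


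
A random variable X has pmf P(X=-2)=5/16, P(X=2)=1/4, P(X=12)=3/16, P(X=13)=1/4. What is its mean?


E[X] = sum(x * P(x))
= -2*5/16 + 2*1/4 + 12*3/16 + 13*1/4
= 43/8

43/8


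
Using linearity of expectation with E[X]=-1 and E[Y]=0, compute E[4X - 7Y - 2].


E[4X - 7Y - 2] = 4*E[X] - 7*E[Y] - 2
= (4)*(-1) + (-7)*(0) + (-2)
= -4 + 0 - 2 = -6

-6


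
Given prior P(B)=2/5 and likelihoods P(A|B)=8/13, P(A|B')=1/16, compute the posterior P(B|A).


P(A) = P(A|B)P(B) + P(A|B')P(B') = 8/13*2/5 + 1/16*3/5 = 59/208
P(B|A) = P(A|B)P(B)/P(A) = (16/65)/(59/208) = 256/295

256/295


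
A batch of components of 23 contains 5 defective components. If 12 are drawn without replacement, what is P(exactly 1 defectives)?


P(X=1) = C(5,1)*C(18,11) / C(23,12)
= 5*31824 / 1352078
= 159120/1352078 = 360/3059

360/3059


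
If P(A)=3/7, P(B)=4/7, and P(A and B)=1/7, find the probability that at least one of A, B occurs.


P(A∪B) = P(A) + P(B) - P(A∩B)
= 3/7 + 4/7 - 1/7 = 6/7

6/7


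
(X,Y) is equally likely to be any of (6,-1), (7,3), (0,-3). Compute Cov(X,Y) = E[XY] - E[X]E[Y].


E[X]=13/3, E[Y]=-1/3, E[XY]=5
Cov(X,Y) = E[XY] - E[X]E[Y] = 5 - 13/3*-1/3 = 58/9

58/9


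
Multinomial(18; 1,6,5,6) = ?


18! = 6402373705728000
Denominator: 1!=1 * 6!=720 * 5!=120 * 6!=720
Coefficient = 6402373705728000 / 62208000 = 102918816

102918816


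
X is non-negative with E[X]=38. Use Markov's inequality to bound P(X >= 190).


Markov: P(X >= a) <= E[X]/a
P(X >= 190) <= 38/190 = 1/5

1/5


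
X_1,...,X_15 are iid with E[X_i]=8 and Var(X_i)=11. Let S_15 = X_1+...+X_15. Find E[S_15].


E[S_n] = n*E[X_1] = 15*8 = 120

120


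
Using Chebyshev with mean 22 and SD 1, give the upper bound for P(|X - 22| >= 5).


k = 5/1 = 5
Chebyshev: P(|X-mu| >= k*sigma) <= 1/k^2 = 1/5^2 = 1/25

1/25


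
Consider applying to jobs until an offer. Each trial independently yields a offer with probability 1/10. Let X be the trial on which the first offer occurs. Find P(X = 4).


P(X=4) = (1-p)^3 * p = (9/10)^3 * 1/10
= 729/1000 * 1/10 = 729/10000

729/10000


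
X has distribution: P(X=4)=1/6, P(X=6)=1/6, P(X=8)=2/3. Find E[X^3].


E[X^3] = sum(g(x)*P(x))
= 64*1/6 + 216*1/6 + 512*2/3
= 388

388


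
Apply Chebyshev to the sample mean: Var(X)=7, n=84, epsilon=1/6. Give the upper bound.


Var(Xbar) = Var(X)/n = 7/84
Chebyshev: P(|Xbar-mu| >= 1/6) <= Var(Xbar)/(1/6)^2 = (1/12)/(1/36) = 3
Bound exceeds 1, so trivial bound: 1

1


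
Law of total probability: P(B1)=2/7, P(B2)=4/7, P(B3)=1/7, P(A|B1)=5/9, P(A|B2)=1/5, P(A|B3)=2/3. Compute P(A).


P(A) = P(A|B1)P(B1) + P(A|B2)P(B2) + P(A|B3)P(B3)
= 5/9*2/7 + 1/5*4/7 + 2/3*1/7
= 10/63 + 4/35 + 2/21 = 116/315

116/315


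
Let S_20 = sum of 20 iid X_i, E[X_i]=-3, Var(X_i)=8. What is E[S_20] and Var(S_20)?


E[S_n] = n*mu = 20*-3 = -60
Var(S_n) = n*sigma^2 = 20*8 = 160

E[S_20]=-60, Var(S_20)=160


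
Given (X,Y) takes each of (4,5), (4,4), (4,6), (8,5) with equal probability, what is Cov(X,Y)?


E[X]=5, E[Y]=5, E[XY]=25
Cov(X,Y) = E[XY] - E[X]E[Y] = 25 - 5*5 = 0

0


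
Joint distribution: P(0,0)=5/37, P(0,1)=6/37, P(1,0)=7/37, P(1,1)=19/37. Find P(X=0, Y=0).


Read from table: P(X=0, Y=0) = 5/37

5/37


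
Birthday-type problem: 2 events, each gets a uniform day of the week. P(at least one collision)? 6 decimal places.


P(all different) = prod((7-i)/7 for i=0..1) = 0.857143
P(at least one match) = 1 - 0.857143 = 0.142857

0.142857


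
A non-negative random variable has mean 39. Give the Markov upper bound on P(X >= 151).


Markov: P(X >= a) <= E[X]/a
P(X >= 151) <= 39/151

39/151


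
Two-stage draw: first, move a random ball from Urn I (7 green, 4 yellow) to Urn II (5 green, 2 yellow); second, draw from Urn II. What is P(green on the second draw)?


P(transfer green) = 7/11; P(transfer yellow) = 4/11
If green transferred: Urn II has 6 green of 8, so P(green|green moved) = 3/4
If yellow transferred: Urn II has 5 green of 8, so P(green|yellow moved) = 5/8
By total probability: P(green) = 7/11*3/4 + 4/11*5/8 = 31/44

31/44


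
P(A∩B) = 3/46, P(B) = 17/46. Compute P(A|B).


P(A|B) = P(A∩B)/P(B) = (3/46)/(17/46) = 3/17

3/17


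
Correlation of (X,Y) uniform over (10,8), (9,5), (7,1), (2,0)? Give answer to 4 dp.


Cov(X,Y) = 8.5000, Var(X) = 9.5000, Var(Y) = 10.2500
rho = Cov/(sqrt(VarX)*sqrt(VarY)) = 0.8614

0.8614


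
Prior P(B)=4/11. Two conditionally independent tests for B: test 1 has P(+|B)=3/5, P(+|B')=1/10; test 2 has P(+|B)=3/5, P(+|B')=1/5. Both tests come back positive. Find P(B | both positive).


After test 1: P(+) = 3/5*4/11 + 1/10*7/11 = 31/110
P(B|+) = (12/55)/(31/110) = 24/31
After test 2 (use post1 as new prior): P(+) = 3/5*24/31 + 1/5*7/31 = 79/155
P(B|+,+) = (72/155)/(79/155) = 72/79

72/79


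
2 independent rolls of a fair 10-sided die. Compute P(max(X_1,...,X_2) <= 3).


P(max <= 3) = P(all X_i <= 3) = (P(X_1 <= 3))^2
= (3/10)^2 = 9/100

9/100


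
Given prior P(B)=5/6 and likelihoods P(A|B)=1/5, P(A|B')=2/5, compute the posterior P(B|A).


P(A) = P(A|B)P(B) + P(A|B')P(B') = 1/5*5/6 + 2/5*1/6 = 7/30
P(B|A) = P(A|B)P(B)/P(A) = (1/6)/(7/30) = 5/7

5/7


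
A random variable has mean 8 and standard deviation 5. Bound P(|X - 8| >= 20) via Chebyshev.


k = 20/5 = 4
Chebyshev: P(|X-mu| >= k*sigma) <= 1/k^2 = 1/4^2 = 1/16

1/16


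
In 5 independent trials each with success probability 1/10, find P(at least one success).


P(at least one) = 1 - P(none)
P(none) = (1 - 1/10)^5 = (9/10)^5 = 59049/100000
P(at least one) = 1 - 59049/100000 = 40951/100000

40951/100000


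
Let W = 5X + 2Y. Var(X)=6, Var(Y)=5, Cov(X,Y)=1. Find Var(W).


Var(5X + 2Y) = 5^2*Var(X) + 2^2*Var(Y) + 2*5*2*Cov(X,Y)
= 25*6 + 4*5 + 20*1
= 150 + 20 + 20 = 190

190


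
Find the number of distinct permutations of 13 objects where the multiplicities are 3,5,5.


13! = 6227020800
Denominator: 3!=6 * 5!=120 * 5!=120
Coefficient = 6227020800 / 86400 = 72072

72072


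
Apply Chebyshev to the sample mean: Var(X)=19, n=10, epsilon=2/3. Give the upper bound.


Var(Xbar) = Var(X)/n = 19/10
Chebyshev: P(|Xbar-mu| >= 2/3) <= Var(Xbar)/(2/3)^2 = (19/10)/(4/9) = 171/40
Bound exceeds 1, so trivial bound: 1

1


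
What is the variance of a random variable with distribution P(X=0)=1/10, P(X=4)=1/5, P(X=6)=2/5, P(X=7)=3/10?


E[X] = 53/10, E[X^2] = 323/10
Var(X) = E[X^2] - (E[X])^2 = 323/10 - (53/10)^2 = 421/100

421/100


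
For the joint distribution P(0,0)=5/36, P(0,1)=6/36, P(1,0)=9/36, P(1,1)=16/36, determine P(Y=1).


P(Y=1) = P(0,1)+P(1,1) = 6/36 + 16/36 = 22/36 = 11/18

11/18


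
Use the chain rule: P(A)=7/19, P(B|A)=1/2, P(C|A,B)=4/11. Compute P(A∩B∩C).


P(A∩B∩C) = P(A) * P(B|A) * P(C|A∩B)
= 7/19 * 1/2 * 4/11
= 7/38 * 4/11 = 14/209

14/209


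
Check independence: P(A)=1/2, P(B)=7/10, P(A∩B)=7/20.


P(A)*P(B) = 1/2*7/10 = 7/20
P(A∩B) = 7/20, which equals P(A)P(B), so independent

Yes, A and B are independent


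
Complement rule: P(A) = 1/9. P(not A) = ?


P(A') = 1 - P(A) = 1 - 1/9 = 8/9

8/9


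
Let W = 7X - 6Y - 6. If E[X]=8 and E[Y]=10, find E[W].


E[7X - 6Y - 6] = 7*E[X] - 6*E[Y] - 6
= (7)*(8) + (-6)*(10) + (-6)
= 56 - 60 - 6 = -10

-10


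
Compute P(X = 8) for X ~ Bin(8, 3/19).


P(X=8) = C(8,8) * p^8 * (1-p)^0
= 1 * 6561/16983563041 * 1
= 6561/16983563041

6561/16983563041


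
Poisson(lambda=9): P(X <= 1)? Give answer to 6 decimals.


P(X<=1) = e^(-9)*9^0/0! + e^(-9)*9^1/1!
≈ 0.0001234098 + 0.0011106882
= 0.0012340980
≈ 0.001234

0.001234


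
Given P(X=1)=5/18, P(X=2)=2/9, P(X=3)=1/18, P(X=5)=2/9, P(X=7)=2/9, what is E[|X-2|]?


E[|X-2|] = sum(g(x)*P(x))
= 1*5/18 + 0*2/9 + 1*1/18 + 3*2/9 + 5*2/9
= 19/9

19/9


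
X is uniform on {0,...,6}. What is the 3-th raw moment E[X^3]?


E[X^3] = (1/7) * sum(x^3 for x=0..6)
= 441/7 = 63

63


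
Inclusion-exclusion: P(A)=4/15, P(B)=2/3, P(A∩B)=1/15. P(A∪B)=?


P(A∪B) = P(A) + P(B) - P(A∩B)
= 4/15 + 2/3 - 1/15 = 13/15

13/15


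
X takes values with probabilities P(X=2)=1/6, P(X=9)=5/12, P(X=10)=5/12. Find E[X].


E[X] = sum(x * P(x))
= 2*1/6 + 9*5/12 + 10*5/12
= 33/4

33/4


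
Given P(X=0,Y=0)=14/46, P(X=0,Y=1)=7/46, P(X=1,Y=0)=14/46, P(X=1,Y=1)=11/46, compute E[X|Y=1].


P(Y=1) = 18/46
E[X|Y=1] = (0*7 + 1*11)/18 = 11/18

11/18


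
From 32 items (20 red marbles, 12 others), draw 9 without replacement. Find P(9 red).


P(X=9) = C(20,9)*C(12,0) / C(32,9)
= 167960*1 / 28048800
= 167960/28048800 = 323/53940

323/53940


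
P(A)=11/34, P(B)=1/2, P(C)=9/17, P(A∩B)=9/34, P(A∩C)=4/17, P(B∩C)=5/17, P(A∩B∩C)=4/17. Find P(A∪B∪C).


P(A∪B∪C) = P(A)+P(B)+P(C) - P(AB)-P(AC)-P(BC) + P(ABC)
= 11/34+1/2+9/17 - 9/34-4/17-5/17 + 4/17
= 27/34

27/34


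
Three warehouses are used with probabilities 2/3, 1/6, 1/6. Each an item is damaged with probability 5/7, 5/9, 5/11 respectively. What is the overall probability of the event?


P(A) = P(A|B1)P(B1) + P(A|B2)P(B2) + P(A|B3)P(B3)
= 5/7*2/3 + 5/9*1/6 + 5/11*1/6
= 10/21 + 5/54 + 5/66 = 1340/2079

1340/2079


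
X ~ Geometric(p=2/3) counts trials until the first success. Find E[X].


For geometric (trials until first success), E[X] = 1/p = 1/(2/3) = 3/2

3/2


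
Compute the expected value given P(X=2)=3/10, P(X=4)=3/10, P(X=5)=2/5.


E[X] = sum(x * P(x))
= 2*3/10 + 4*3/10 + 5*2/5
= 19/5

19/5


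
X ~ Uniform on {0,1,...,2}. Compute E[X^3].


E[X^3] = (1/3) * sum(x^3 for x=0..2)
= 9/3 = 3

3


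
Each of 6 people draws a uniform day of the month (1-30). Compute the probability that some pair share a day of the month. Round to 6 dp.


P(all different) = prod((30-i)/30 for i=0..5) = 0.586444
P(at least one match) = 1 - 0.586444 = 0.413556

0.413556


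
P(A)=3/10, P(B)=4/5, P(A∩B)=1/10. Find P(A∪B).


P(A∪B) = P(A) + P(B) - P(A∩B)
= 3/10 + 4/5 - 1/10 = 1

1


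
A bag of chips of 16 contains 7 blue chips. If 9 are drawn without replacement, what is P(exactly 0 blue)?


P(X=0) = C(7,0)*C(9,9) / C(16,9)
= 1*1 / 11440
= 1/11440

1/11440


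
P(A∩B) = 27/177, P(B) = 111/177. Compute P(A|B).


P(A|B) = P(A∩B)/P(B) = (27/177)/(111/177) = 27/111 = 9/37

9/37


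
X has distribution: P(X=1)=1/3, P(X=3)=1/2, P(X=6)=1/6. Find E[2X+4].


E[2X+4] = sum(g(x)*P(x))
= 6*1/3 + 10*1/2 + 16*1/6
= 29/3

29/3


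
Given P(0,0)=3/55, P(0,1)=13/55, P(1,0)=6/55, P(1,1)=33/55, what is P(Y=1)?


P(Y=1) = P(0,1)+P(1,1) = 13/55 + 33/55 = 46/55

46/55


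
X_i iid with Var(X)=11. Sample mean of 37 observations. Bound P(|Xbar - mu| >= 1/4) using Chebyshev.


Var(Xbar) = Var(X)/n = 11/37
Chebyshev: P(|Xbar-mu| >= 1/4) <= Var(Xbar)/(1/4)^2 = (11/37)/(1/16) = 176/37
Bound exceeds 1, so trivial bound: 1

1


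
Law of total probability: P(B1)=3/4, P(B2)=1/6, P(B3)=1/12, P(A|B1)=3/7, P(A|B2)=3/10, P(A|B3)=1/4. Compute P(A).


P(A) = P(A|B1)P(B1) + P(A|B2)P(B2) + P(A|B3)P(B3)
= 3/7*3/4 + 3/10*1/6 + 1/4*1/12
= 9/28 + 1/20 + 1/48 = 659/1680

659/1680


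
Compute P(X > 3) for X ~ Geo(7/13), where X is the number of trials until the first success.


P(X > 3) = P(first 3 trials all fail) = (1-p)^3 = (6/13)^3 = 216/2197

216/2197


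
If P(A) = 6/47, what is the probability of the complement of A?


P(A') = 1 - P(A) = 1 - 6/47 = 41/47

41/47


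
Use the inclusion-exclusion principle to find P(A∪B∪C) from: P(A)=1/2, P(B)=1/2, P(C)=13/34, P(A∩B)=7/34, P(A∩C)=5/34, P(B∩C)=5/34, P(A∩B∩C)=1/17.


P(A∪B∪C) = P(A)+P(B)+P(C) - P(AB)-P(AC)-P(BC) + P(ABC)
= 1/2+1/2+13/34 - 7/34-5/34-5/34 + 1/17
= 16/17

16/17


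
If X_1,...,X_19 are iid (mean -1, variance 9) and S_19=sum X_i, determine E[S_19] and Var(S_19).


E[S_n] = n*mu = 19*-1 = -19
Var(S_n) = n*sigma^2 = 19*9 = 171

E[S_19]=-19, Var(S_19)=171


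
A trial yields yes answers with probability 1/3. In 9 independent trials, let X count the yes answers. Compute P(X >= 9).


P(X>=9) = P(X=9)
= 1/19683
= 1/19683

1/19683


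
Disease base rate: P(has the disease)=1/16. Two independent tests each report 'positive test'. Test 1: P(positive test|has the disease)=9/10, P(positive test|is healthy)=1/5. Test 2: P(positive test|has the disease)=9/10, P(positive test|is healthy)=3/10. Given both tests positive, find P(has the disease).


After test 1: P(+) = 9/10*1/16 + 1/5*15/16 = 39/160
P(B|+) = (9/160)/(39/160) = 3/13
After test 2 (use post1 as new prior): P(+) = 9/10*3/13 + 3/10*10/13 = 57/130
P(B|+,+) = (27/130)/(57/130) = 9/19

9/19


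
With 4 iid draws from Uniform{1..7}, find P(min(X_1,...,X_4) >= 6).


P(min >= 6) = P(all X_i >= 6) = (P(X_1 >= 6))^4
= (2/7)^4 = 16/2401

16/2401


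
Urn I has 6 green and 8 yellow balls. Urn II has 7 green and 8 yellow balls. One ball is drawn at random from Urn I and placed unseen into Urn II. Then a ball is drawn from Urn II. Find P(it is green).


P(transfer green) = 6/14 = 3/7; P(transfer yellow) = 4/7
If green transferred: Urn II has 8 green of 16, so P(green|green moved) = 1/2
If yellow transferred: Urn II has 7 green of 16, so P(green|yellow moved) = 7/16
By total probability: P(green) = 3/7*1/2 + 4/7*7/16 = 13/28

13/28


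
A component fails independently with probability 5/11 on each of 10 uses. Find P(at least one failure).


P(at least one) = 1 - P(none)
P(none) = (1 - 5/11)^10 = (6/11)^10 = 60466176/25937424601
P(at least one) = 1 - 60466176/25937424601 = 25876958425/25937424601

25876958425/25937424601


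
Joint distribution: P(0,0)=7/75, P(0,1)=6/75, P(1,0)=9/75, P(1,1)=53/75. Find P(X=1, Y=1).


Read from table: P(X=1, Y=1) = 53/75

53/75


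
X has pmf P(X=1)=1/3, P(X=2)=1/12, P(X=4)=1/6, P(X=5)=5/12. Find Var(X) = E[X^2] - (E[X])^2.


E[X] = 13/4, E[X^2] = 55/4
Var(X) = E[X^2] - (E[X])^2 = 55/4 - (13/4)^2 = 51/16

51/16


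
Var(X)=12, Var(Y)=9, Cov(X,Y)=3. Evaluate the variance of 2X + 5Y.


Var(2X + 5Y) = 2^2*Var(X) + 5^2*Var(Y) + 2*2*5*Cov(X,Y)
= 4*12 + 25*9 + 20*3
= 48 + 225 + 60 = 333

333


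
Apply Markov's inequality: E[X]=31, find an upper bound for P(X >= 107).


Markov: P(X >= a) <= E[X]/a
P(X >= 107) <= 31/107

31/107


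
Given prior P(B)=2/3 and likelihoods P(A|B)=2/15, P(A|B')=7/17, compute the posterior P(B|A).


P(A) = P(A|B)P(B) + P(A|B')P(B') = 2/15*2/3 + 7/17*1/3 = 173/765
P(B|A) = P(A|B)P(B)/P(A) = (4/45)/(173/765) = 68/173

68/173


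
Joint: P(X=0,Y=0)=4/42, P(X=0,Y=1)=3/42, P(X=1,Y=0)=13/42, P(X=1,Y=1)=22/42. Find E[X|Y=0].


P(Y=0) = 17/42
E[X|Y=0] = (0*4 + 1*13)/17 = 13/17

13/17


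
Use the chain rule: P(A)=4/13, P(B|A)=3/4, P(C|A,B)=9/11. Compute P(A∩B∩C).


P(A∩B∩C) = P(A) * P(B|A) * P(C|A∩B)
= 4/13 * 3/4 * 9/11
= 3/13 * 9/11 = 27/143

27/143


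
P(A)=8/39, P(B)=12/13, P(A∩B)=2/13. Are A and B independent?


P(A)*P(B) = 8/39*12/13 = 32/169
P(A∩B) = 2/13 != 32/169, so not independent

No, A and B are not independent


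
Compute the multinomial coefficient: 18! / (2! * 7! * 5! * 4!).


18! = 6402373705728000
Denominator: 2!=2 * 7!=5040 * 5!=120 * 4!=24
Coefficient = 6402373705728000 / 29030400 = 220540320

220540320


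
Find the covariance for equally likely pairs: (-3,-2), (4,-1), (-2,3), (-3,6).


E[X]=-1, E[Y]=3/2, E[XY]=-11/2
Cov(X,Y) = E[XY] - E[X]E[Y] = -11/2 + 1*3/2 = -4

-4


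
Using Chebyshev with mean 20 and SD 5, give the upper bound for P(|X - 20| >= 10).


k = 10/5 = 2
Chebyshev: P(|X-mu| >= k*sigma) <= 1/k^2 = 1/2^2 = 1/4

1/4


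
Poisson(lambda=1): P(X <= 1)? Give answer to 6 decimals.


P(X<=1) = e^(-1)*1^0/0! + e^(-1)*1^1/1!
≈ 0.3678794412 + 0.3678794412
= 0.7357588824
≈ 0.735759

0.735759


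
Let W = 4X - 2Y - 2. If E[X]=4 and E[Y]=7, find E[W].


E[4X - 2Y - 2] = 4*E[X] - 2*E[Y] - 2
= (4)*(4) + (-2)*(7) + (-2)
= 16 - 14 - 2 = 0

0


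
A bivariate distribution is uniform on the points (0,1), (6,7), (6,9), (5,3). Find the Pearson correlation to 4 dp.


Cov(X,Y) = 6.5000, Var(X) = 6.1875, Var(Y) = 10.0000
rho = Cov/(sqrt(VarX)*sqrt(VarY)) = 0.8263

0.8263


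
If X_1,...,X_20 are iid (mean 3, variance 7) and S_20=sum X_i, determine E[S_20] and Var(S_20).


E[S_n] = n*mu = 20*3 = 60
Var(S_n) = n*sigma^2 = 20*7 = 140

E[S_20]=60, Var(S_20)=140


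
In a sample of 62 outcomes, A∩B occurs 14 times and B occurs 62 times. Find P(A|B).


P(A|B) = P(A∩B)/P(B) = (14/62)/(62/62) = 14/62 = 7/31

7/31


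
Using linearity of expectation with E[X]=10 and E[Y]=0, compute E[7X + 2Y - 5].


E[7X + 2Y - 5] = 7*E[X] + 2*E[Y] - 5
= (7)*(10) + (2)*(0) + (-5)
= 70 + 0 - 5 = 65

65


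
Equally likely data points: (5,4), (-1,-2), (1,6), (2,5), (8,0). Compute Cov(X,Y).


E[X]=3, E[Y]=13/5, E[XY]=38/5
Cov(X,Y) = E[XY] - E[X]E[Y] = 38/5 - 3*13/5 = -1/5

-1/5


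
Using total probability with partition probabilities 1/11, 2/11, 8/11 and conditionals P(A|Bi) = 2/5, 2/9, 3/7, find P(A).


P(A) = P(A|B1)P(B1) + P(A|B2)P(B2) + P(A|B3)P(B3)
= 2/5*1/11 + 2/9*2/11 + 3/7*8/11
= 2/55 + 4/99 + 24/77 = 1346/3465

1346/3465


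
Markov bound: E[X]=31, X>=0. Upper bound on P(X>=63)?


Markov: P(X >= a) <= E[X]/a
P(X >= 63) <= 31/63

31/63


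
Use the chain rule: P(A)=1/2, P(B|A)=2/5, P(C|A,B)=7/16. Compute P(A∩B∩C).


P(A∩B∩C) = P(A) * P(B|A) * P(C|A∩B)
= 1/2 * 2/5 * 7/16
= 1/5 * 7/16 = 7/80

7/80


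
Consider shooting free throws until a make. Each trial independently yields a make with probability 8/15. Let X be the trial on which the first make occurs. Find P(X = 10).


P(X=10) = (1-p)^9 * p = (7/15)^9 * 8/15
= 40353607/38443359375 * 8/15 = 322828856/576650390625

322828856/576650390625


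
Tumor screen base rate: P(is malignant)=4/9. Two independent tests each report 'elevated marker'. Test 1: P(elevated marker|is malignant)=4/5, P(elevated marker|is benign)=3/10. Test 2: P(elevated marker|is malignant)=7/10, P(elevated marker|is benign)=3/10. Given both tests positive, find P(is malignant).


After test 1: P(+) = 4/5*4/9 + 3/10*5/9 = 47/90
P(B|+) = (16/45)/(47/90) = 32/47
After test 2 (use post1 as new prior): P(+) = 7/10*32/47 + 3/10*15/47 = 269/470
P(B|+,+) = (112/235)/(269/470) = 224/269

224/269


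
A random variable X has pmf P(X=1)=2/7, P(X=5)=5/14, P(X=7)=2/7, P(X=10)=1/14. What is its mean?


E[X] = sum(x * P(x))
= 1*2/7 + 5*5/14 + 7*2/7 + 10*1/14
= 67/14

67/14


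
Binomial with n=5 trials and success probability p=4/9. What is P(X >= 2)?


P(X>=2) = P(X=2) + P(X=3) + P(X=4) + P(X=5)
= 20000/59049 + 16000/59049 + 6400/59049 + 1024/59049
= 43424/59049

43424/59049


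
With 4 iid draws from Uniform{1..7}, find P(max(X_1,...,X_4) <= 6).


P(max <= 6) = P(all X_i <= 6) = (P(X_1 <= 6))^4
= (6/7)^4 = 1296/2401

1296/2401


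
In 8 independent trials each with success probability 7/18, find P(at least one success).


P(at least one) = 1 - P(none)
P(none) = (1 - 7/18)^8 = (11/18)^8 = 214358881/11019960576
P(at least one) = 1 - 214358881/11019960576 = 10805601695/11019960576

10805601695/11019960576


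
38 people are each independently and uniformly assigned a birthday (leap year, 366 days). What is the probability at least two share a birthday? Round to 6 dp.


P(all different) = prod((366-i)/366 for i=0..37) = 0.136703
P(at least one match) = 1 - 0.136703 = 0.863297

0.863297


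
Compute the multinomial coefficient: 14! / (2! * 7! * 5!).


14! = 87178291200
Denominator: 2!=2 * 7!=5040 * 5!=120
Coefficient = 87178291200 / 1209600 = 72072

72072


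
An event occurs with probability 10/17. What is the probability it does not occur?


P(A') = 1 - P(A) = 1 - 10/17 = 7/17

7/17


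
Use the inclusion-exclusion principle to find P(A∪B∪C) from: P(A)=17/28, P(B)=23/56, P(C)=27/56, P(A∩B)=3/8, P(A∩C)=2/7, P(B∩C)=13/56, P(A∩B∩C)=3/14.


P(A∪B∪C) = P(A)+P(B)+P(C) - P(AB)-P(AC)-P(BC) + P(ABC)
= 17/28+23/56+27/56 - 3/8-2/7-13/56 + 3/14
= 23/28

23/28


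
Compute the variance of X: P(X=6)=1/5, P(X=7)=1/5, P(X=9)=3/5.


E[X] = 8, E[X^2] = 328/5
Var(X) = E[X^2] - (E[X])^2 = 328/5 - (8)^2 = 8/5

8/5


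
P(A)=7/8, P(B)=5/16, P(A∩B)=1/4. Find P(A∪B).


P(A∪B) = P(A) + P(B) - P(A∩B)
= 7/8 + 5/16 - 1/4 = 15/16

15/16


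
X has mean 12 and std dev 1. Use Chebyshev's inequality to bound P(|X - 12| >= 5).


k = 5/1 = 5
Chebyshev: P(|X-mu| >= k*sigma) <= 1/k^2 = 1/5^2 = 1/25

1/25


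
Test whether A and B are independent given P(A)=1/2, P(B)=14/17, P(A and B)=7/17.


P(A)*P(B) = 1/2*14/17 = 7/17
P(A∩B) = 7/17, which equals P(A)P(B), so independent

Yes, A and B are independent


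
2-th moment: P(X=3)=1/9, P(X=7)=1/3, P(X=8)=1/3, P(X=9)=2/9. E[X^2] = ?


E[X^2] = sum(x^2 * P(x))
= 9*1/9 + 49*1/3 + 64*1/3 + 81*2/9
= 170/3

170/3


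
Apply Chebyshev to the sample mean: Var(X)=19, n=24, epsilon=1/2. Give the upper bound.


Var(Xbar) = Var(X)/n = 19/24
Chebyshev: P(|Xbar-mu| >= 1/2) <= Var(Xbar)/(1/2)^2 = (19/24)/(1/4) = 19/6
Bound exceeds 1, so trivial bound: 1

1


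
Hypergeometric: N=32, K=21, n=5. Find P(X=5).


P(X=5) = C(21,5)*C(11,0) / C(32,5)
= 20349*1 / 201376
= 20349/201376 = 2907/28768

2907/28768


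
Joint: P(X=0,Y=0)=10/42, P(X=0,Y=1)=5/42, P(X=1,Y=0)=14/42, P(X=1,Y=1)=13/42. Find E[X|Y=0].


P(Y=0) = 24/42
E[X|Y=0] = (0*10 + 1*14)/24 = 14/24 = 7/12

7/12


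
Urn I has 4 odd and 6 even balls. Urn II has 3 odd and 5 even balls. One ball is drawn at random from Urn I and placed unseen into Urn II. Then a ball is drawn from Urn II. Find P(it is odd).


P(transfer odd) = 4/10 = 2/5; P(transfer even) = 3/5
If odd transferred: Urn II has 4 odd of 9, so P(odd|odd moved) = 4/9
If even transferred: Urn II has 3 odd of 9, so P(odd|even moved) = 1/3
By total probability: P(odd) = 2/5*4/9 + 3/5*1/3 = 17/45

17/45


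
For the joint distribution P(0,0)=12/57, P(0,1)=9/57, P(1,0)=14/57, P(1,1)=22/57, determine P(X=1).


P(X=1) = P(1,0)+P(1,1) = 14/57 + 22/57 = 36/57 = 12/19

12/19


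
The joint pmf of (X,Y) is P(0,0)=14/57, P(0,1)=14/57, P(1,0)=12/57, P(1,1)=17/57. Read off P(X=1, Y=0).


Read from table: P(X=1, Y=0) = 12/57 = 4/19

4/19


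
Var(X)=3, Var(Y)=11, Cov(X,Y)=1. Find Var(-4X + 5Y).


Var(-4X + 5Y) = (-4)^2*Var(X) + 5^2*Var(Y) + 2*(-4)*5*Cov(X,Y)
= 16*3 + 25*11 - 40*1
= 48 + 275 - 40 = 283

283


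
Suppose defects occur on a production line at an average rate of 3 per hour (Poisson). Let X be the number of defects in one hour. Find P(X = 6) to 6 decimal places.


P(X=6) = e^(-3) * 3^6 / 6!
≈ 0.04978706837 * 729 / 720
≈ 0.050409

0.050409
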